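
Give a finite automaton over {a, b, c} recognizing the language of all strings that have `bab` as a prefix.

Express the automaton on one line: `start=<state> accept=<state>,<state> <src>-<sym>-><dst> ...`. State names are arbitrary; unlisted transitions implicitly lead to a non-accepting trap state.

Walk along `bab` while the input agrees: from S0 take `b` to S1, and so on. Any deviation drops to the rejecting sink S4. Once S3 is reached the prefix is confirmed and every continuation is accepted.
A 5-state machine:
        a   b   c  
>  S0   S4  S1  S4 
   S1   S2  S4  S4 
   S2   S4  S3  S4 
 * S3   S3  S3  S3 
   S4   S4  S4  S4 
(> = start, * = accepting)

start=S0 accept=S3 S0-a->S4 S0-b->S1 S0-c->S4 S1-a->S2 S1-b->S4 S1-c->S4 S2-a->S4 S2-b->S3 S2-c->S4 S3-a->S3 S3-b->S3 S3-c->S3 S4-a->S4 S4-b->S4 S4-c->S4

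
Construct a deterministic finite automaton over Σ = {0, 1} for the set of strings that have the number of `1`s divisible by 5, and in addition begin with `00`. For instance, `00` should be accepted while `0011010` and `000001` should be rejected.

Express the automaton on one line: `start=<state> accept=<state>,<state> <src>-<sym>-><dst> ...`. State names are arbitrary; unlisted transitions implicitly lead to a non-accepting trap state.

start=q0 accept=q3 q0-0->q1 q0-1->q2 q1-0->q3 q1-1->q2 q2-0->q2 q2-1->q4 q3-0->q3 q3-1->q5 q4-0->q4 q4-1->q6 q5-0->q5 q5-1->q7 q6-0->q6 q6-1->q8 q7-0->q7 q7-1->q9 q8-0->q8 q8-1->q10 q9-0->q9 q9-1->q11 q10-0->q10 q10-1->q2 q11-0->q11 q11-1->q3

Run two small machines in parallel and take their product. The first has 5 states tracking the count of `1`s modulo 5; the second has 4 states tracking whether the input so far still matches the prefix `00`. A product state is a pair (one from each), accepting exactly when both do.
          0    1  
>  q0     q1   q2 
   q1     q3   q2 
   q2     q2   q4 
 * q3     q3   q5 
   q4     q4   q6 
   q5     q5   q7 
   q6     q6   q8 
   q7     q7   q9 
   q8     q8  q10 
   q9     q9  q11 
   q10   q10   q2 
   q11   q11   q3 
(> = start, * = accepting)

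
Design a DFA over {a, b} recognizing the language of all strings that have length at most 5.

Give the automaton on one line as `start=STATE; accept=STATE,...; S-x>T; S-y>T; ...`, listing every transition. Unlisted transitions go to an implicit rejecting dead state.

We only need to distinguish lengths 0, 1, …, 5, and '>5'. Chain q0 → q1 → q2 → q3 → q4 → q5 → q6 on every symbol, with q6 looping. Accepting states: {q0, q1, q2, q3, q4, q5}.
        a   b  
>* q0   q1  q1 
 * q1   q2  q2 
 * q2   q3  q3 
 * q3   q4  q4 
 * q4   q5  q5 
 * q5   q6  q6 
   q6   q6  q6 
(> = start, * = accepting)

start=q0; accept=q0,q1,q2,q3,q4,q5; q0-a>q1; q0-b>q1; q1-a>q2; q1-b>q2; q2-a>q3; q2-b>q3; q3-a>q4; q3-b>q4; q4-a>q5; q4-b>q5; q5-a>q6; q5-b>q6; q6-a>q6; q6-b>q6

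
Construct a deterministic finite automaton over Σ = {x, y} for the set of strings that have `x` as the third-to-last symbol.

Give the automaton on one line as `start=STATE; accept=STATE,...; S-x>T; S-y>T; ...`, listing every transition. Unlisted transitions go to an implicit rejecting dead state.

start=s0; accept=s7,s8,s9,s10; s0-x>s1; s0-y>s2; s1-x>s3; s1-y>s4; s2-x>s5; s2-y>s6; s3-x>s7; s3-y>s8; s4-x>s9; s4-y>s10; s5-x>s11; s5-y>s12; s6-x>s13; s6-y>s14; s7-x>s7; s7-y>s8; s8-x>s9; s8-y>s10; s9-x>s11; s9-y>s12; s10-x>s13; s10-y>s14; s11-x>s7; s11-y>s8; s12-x>s9; s12-y>s10; s13-x>s11; s13-y>s12; s14-x>s13; s14-y>s14

A DFA must remember the last 3 symbols (since which symbol is third-to-last isn't known until the input ends). Use one state per possible window of the last ≤3 symbols; accept from those whose window starts with `x`.
          x    y  
>  s0     s1   s2 
   s1     s3   s4 
   s2     s5   s6 
   s3     s7   s8 
   s4     s9  s10 
   s5    s11  s12 
   s6    s13  s14 
 * s7     s7   s8 
 * s8     s9  s10 
 * s9    s11  s12 
 * s10   s13  s14 
   s11    s7   s8 
   s12    s9  s10 
   s13   s11  s12 
   s14   s13  s14 
(> = start, * = accepting)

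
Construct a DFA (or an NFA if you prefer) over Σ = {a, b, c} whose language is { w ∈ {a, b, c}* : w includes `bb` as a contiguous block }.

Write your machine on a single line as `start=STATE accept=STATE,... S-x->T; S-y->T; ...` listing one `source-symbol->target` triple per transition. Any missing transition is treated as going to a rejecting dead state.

States q0..q1 record the length of the longest prefix of `bb` that matches the current input suffix. Reaching q2 means `bb` has been seen, and we stay there forever. Accept from q2.
With 3 states:
        a   b   c  
>  q0   q0  q1  q0 
   q1   q0  q2  q0 
 * q2   q2  q2  q2 
(> = start, * = accepting)

start=q0; accept=q2; q0-a->q0; q0-b->q1; q0-c->q0; q1-a->q0; q1-b->q2; q1-c->q0; q2-a->q2; q2-b->q2; q2-c->q2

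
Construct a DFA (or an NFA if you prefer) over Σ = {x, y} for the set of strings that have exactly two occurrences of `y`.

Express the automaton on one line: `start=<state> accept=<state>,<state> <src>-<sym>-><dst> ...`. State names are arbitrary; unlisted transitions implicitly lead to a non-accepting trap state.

start=q0 accept=q2 q0-x->q0 q0-y->q1 q1-x->q1 q1-y->q2 q2-x->q2 q2-y->q3 q3-x->q3 q3-y->q3

Only the number of `y`s matters, and only up to 3. Make a chain q0 → q1 → q2 → q3 advanced by each `y` (with q3 absorbing); every other symbol self-loops. The accepting set is {q2}.
With 4 states:
        x   y  
>  q0   q0  q1 
   q1   q1  q2 
 * q2   q2  q3 
   q3   q3  q3 
(> = start, * = accepting)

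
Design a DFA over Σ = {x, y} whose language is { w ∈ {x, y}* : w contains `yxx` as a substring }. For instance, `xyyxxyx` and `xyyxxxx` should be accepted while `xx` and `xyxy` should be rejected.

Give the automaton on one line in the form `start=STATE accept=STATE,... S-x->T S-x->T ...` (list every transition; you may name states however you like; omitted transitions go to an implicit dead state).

States s0..s2 record the length of the longest prefix of `yxx` that matches the current input suffix. Reaching s3 means `yxx` has been seen, and we stay there forever. Accept from s3.
With 4 states:
        x   y  
>  s0   s0  s1 
   s1   s2  s1 
   s2   s3  s1 
 * s3   s3  s3 
(> = start, * = accepting)

start=s0 accept=s3 s0-x->s0 s0-y->s1 s1-x->s2 s1-y->s1 s2-x->s3 s2-y->s1 s3-x->s3 s3-y->s3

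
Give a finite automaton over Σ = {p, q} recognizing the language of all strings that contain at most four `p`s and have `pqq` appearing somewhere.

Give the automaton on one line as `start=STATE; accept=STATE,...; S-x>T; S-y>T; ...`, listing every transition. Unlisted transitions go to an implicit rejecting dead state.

Handle the two conditions separately and then intersect. One (6 states) tracks the count of `p`s, saturating at 5; the other (4 states) tracks whether and how much of `pqq` has been seen. Each combined state is a pair, one component from each; accept when both components accept.
16 states suffice.
          p    q  
>  S0     S1   S0 
   S1     S2   S3 
   S2     S4   S5 
   S3     S2   S6 
   S4     S7   S8 
   S5     S4   S9 
 * S6     S9   S6 
   S7    S10  S11 
   S8     S7  S12 
 * S9    S12   S9 
   S10   S10  S13 
   S11   S10  S14 
 * S12   S14  S12 
   S13   S10  S15 
 * S14   S15  S14 
   S15   S15  S15 
(> = start, * = accepting)

start=S0; accept=S6,S9,S12,S14; S0-p>S1; S0-q>S0; S1-p>S2; S1-q>S3; S2-p>S4; S2-q>S5; S3-p>S2; S3-q>S6; S4-p>S7; S4-q>S8; S5-p>S4; S5-q>S9; S6-p>S9; S6-q>S6; S7-p>S10; S7-q>S11; S8-p>S7; S8-q>S12; S9-p>S12; S9-q>S9; S10-p>S10; S10-q>S13; S11-p>S10; S11-q>S14; S12-p>S14; S12-q>S12; S13-p>S10; S13-q>S15; S14-p>S15; S14-q>S14; S15-p>S15; S15-q>S15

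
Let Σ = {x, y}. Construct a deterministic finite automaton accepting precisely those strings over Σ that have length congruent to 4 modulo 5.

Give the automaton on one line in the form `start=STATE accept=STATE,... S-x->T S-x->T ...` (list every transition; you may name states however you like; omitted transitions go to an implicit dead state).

Count input length modulo 5: every symbol advances one step around the cycle A → B → C → D → E → A. Accept at E.
       x  y 
>  A   B  B 
   B   C  C 
   C   D  D 
   D   E  E 
 * E   A  A 
(> = start, * = accepting)

start=A accept=E A-x->B A-y->B B-x->C B-y->C C-x->D C-y->D D-x->E D-y->E E-x->A E-y->A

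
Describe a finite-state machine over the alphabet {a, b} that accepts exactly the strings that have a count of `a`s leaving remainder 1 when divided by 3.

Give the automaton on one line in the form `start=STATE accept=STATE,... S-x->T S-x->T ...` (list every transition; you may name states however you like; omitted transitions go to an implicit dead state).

Keep the running count of `a`s modulo 3: each `a` advances along the cycle q0 → q1 → q2 → q0 while other symbols loop. Accept at q1.
With 3 states:
        a   b  
>  q0   q1  q0 
 * q1   q2  q1 
   q2   q0  q2 
(> = start, * = accepting)

start=q0 accept=q1 q0-a->q1 q0-b->q0 q1-a->q2 q1-b->q1 q2-a->q0 q2-b->q2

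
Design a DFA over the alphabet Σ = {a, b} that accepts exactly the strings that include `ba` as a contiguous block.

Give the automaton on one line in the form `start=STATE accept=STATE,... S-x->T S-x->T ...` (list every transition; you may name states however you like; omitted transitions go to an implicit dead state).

Track how much of `ba` has been matched so far: state S0 is no progress, S2 is the absorbing accept state reached once `ba` has occurred. Intermediate states record partial matches; on a mismatch, fall back to the longest reusable overlap.
A 3-state machine:
        a   b  
>  S0   S0  S1 
   S1   S2  S1 
 * S2   S2  S2 
(> = start, * = accepting)

start=S0 accept=S2 S0-a->S0 S0-b->S1 S1-a->S2 S1-b->S1 S2-a->S2 S2-b->S2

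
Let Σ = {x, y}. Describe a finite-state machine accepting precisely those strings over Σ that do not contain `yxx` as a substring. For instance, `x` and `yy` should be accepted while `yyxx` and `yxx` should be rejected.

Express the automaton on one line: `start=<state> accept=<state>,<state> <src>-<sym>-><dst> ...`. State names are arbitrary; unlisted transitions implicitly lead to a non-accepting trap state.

start=q0 accept=q0,q1,q2 q0-x->q0 q0-y->q1 q1-x->q2 q1-y->q1 q2-x->q3 q2-y->q1 q3-x->q3 q3-y->q3

This is the complement of 'contains `yxx`'. Use the same substring-matching states — q0 through q3 holding how much of `yxx` has just been matched — but flip the accepting set: everything except the trap q3 accepts.
4 states suffice.
        x   y  
>* q0   q0  q1 
 * q1   q2  q1 
 * q2   q3  q1 
   q3   q3  q3 
(> = start, * = accepting)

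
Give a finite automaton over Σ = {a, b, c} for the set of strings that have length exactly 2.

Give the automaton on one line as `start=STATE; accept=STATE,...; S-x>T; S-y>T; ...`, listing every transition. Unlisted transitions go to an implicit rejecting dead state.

start=q0; accept=q2; q0-a>q1; q0-b>q1; q0-c>q1; q1-a>q2; q1-b>q2; q1-c>q2; q2-a>q3; q2-b>q3; q2-c>q3; q3-a>q3; q3-b>q3; q3-c>q3

We only need to distinguish lengths 0, 1, …, 2, and '>2'. Chain q0 → q1 → q2 → q3 on every symbol, with q3 looping. Accepting states: {q2}.
        a   b   c  
>  q0   q1  q1  q1 
   q1   q2  q2  q2 
 * q2   q3  q3  q3 
   q3   q3  q3  q3 
(> = start, * = accepting)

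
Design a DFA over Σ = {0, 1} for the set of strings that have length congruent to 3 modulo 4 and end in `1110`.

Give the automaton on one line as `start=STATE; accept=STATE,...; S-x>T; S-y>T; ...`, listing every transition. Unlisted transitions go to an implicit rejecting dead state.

start=S0; accept=S19; S0-0>S1; S0-1>S2; S1-0>S3; S1-1>S4; S2-0>S3; S2-1>S5; S3-0>S6; S3-1>S7; S4-0>S6; S4-1>S8; S5-0>S6; S5-1>S9; S6-0>S0; S6-1>S10; S7-0>S0; S7-1>S11; S8-0>S0; S8-1>S12; S9-0>S13; S9-1>S12; S10-0>S1; S10-1>S14; S11-0>S1; S11-1>S15; S12-0>S16; S12-1>S15; S13-0>S1; S13-1>S2; S14-0>S3; S14-1>S17; S15-0>S18; S15-1>S17; S16-0>S3; S16-1>S4; S17-0>S19; S17-1>S9; S18-0>S6; S18-1>S7; S19-0>S0; S19-1>S10

Handle the two conditions separately and then intersect. One (4 states) tracks the input length modulo 4; the other (5 states) tracks how much of the suffix `1110` has currently been matched. Each combined state is a pair, one component from each; accept when both components accept.
A 20-state machine:
          0    1  
>  S0     S1   S2 
   S1     S3   S4 
   S2     S3   S5 
   S3     S6   S7 
   S4     S6   S8 
   S5     S6   S9 
   S6     S0  S10 
   S7     S0  S11 
   S8     S0  S12 
   S9    S13  S12 
   S10    S1  S14 
   S11    S1  S15 
   S12   S16  S15 
   S13    S1   S2 
   S14    S3  S17 
   S15   S18  S17 
   S16    S3   S4 
   S17   S19   S9 
   S18    S6   S7 
 * S19    S0  S10 
(> = start, * = accepting)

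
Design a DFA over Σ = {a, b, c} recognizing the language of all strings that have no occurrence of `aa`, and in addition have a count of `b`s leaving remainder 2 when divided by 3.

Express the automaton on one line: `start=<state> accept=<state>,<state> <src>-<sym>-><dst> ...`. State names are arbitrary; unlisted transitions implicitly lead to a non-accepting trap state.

Handle the two conditions separately and then intersect. One (3 states) tracks partial matches of the forbidden pattern `aa`; the other (3 states) tracks the count of `b`s modulo 3. Each combined state is a pair, one component from each; accept when both components accept. Equivalent product states are then merged.
A 7-state machine:
        a   b   c  
>  q0   q1  q2  q0 
   q1   q3  q2  q0 
   q2   q4  q5  q2 
   q3   q3  q3  q3 
   q4   q3  q5  q2 
 * q5   q6  q0  q5 
 * q6   q3  q0  q5 
(> = start, * = accepting)

start=q0 accept=q5,q6 q0-a->q1 q0-b->q2 q0-c->q0 q1-a->q3 q1-b->q2 q1-c->q0 q2-a->q4 q2-b->q5 q2-c->q2 q3-a->q3 q3-b->q3 q3-c->q3 q4-a->q3 q4-b->q5 q4-c->q2 q5-a->q6 q5-b->q0 q5-c->q5 q6-a->q3 q6-b->q0 q6-c->q5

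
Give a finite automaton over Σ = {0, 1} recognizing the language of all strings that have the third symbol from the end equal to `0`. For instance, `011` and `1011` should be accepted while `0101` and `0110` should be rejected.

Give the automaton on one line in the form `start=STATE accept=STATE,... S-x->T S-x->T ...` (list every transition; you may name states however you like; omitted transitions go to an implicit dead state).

Because acceptance depends on a position counted from the end, the machine has to buffer the most recent 3 symbols. Make each state the string of the last up-to-3 symbols read; on input `x` shift the window left and append `x`. Accept when the buffered window has length 3 and begins with `0`.
       0  1 
>  A   B  C 
   B   D  E 
   C   F  G 
   D   H  I 
   E   J  K 
   F   L  M 
   G   N  O 
 * H   H  I 
 * I   J  K 
 * J   L  M 
 * K   N  O 
   L   H  I 
   M   J  K 
   N   L  M 
   O   N  O 
(> = start, * = accepting)

start=A accept=H,I,J,K A-0->B A-1->C B-0->D B-1->E C-0->F C-1->G D-0->H D-1->I E-0->J E-1->K F-0->L F-1->M G-0->N G-1->O H-0->H H-1->I I-0->J I-1->K J-0->L J-1->M K-0->N K-1->O L-0->H L-1->I M-0->J M-1->K N-0->L N-1->M O-0->N O-1->O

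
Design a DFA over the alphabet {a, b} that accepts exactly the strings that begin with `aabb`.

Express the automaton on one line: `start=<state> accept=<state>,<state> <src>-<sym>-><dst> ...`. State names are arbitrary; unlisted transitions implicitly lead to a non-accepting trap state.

Check the first 4 symbols one by one: s0 through s3 record how many have matched `aabb` so far; any wrong symbol goes to the dead state s5. After all 4 match we enter the accepting sink s4.
With 6 states:
        a   b  
>  s0   s1  s5 
   s1   s2  s5 
   s2   s5  s3 
   s3   s5  s4 
 * s4   s4  s4 
   s5   s5  s5 
(> = start, * = accepting)

start=s0 accept=s4 s0-a->s1 s0-b->s5 s1-a->s2 s1-b->s5 s2-a->s5 s2-b->s3 s3-a->s5 s3-b->s4 s4-a->s4 s4-b->s4 s5-a->s5 s5-b->s5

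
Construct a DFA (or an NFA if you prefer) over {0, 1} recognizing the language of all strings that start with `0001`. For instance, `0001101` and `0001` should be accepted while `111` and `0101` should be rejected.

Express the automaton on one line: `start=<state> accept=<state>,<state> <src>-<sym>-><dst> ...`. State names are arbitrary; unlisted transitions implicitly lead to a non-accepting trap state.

Check the first 4 symbols one by one: A through D record how many have matched `0001` so far; any wrong symbol goes to the dead state F. After all 4 match we enter the accepting sink E.
       0  1 
>  A   B  F 
   B   C  F 
   C   D  F 
   D   F  E 
 * E   E  E 
   F   F  F 
(> = start, * = accepting)

start=A accept=E A-0->B A-1->F B-0->C B-1->F C-0->D C-1->F D-0->F D-1->E E-0->E E-1->E F-0->F F-1->F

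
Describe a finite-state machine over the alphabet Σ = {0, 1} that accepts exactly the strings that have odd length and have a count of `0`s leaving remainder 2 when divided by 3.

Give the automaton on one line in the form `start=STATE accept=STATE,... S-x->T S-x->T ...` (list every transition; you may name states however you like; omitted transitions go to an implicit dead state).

Run two small machines in parallel and take their product. The first has 2 states tracking the input length modulo 2; the second has 3 states tracking the count of `0`s modulo 3. A product state is a pair (one from each), accepting exactly when both do.
With 6 states:
        0   1  
>  q0   q1  q2 
   q1   q3  q4 
   q2   q4  q0 
   q3   q2  q5 
   q4   q5  q1 
 * q5   q0  q3 
(> = start, * = accepting)

start=q0 accept=q5 q0-0->q1 q0-1->q2 q1-0->q3 q1-1->q4 q2-0->q4 q2-1->q0 q3-0->q2 q3-1->q5 q4-0->q5 q4-1->q1 q5-0->q0 q5-1->q3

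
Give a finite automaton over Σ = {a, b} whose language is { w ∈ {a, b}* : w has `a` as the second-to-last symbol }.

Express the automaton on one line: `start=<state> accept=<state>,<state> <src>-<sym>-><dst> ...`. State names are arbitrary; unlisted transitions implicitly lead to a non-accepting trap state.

start=q0 accept=q3,q4 q0-a->q1 q0-b->q2 q1-a->q3 q1-b->q4 q2-a->q5 q2-b->q6 q3-a->q3 q3-b->q4 q4-a->q5 q4-b->q6 q5-a->q3 q5-b->q4 q6-a->q5 q6-b->q6

Because acceptance depends on a position counted from the end, the machine has to buffer the most recent 2 symbols. Make each state the string of the last up-to-2 symbols read; on input `x` shift the window left and append `x`. Accept when the buffered window has length 2 and begins with `a`.
        a   b  
>  q0   q1  q2 
   q1   q3  q4 
   q2   q5  q6 
 * q3   q3  q4 
 * q4   q5  q6 
   q5   q3  q4 
   q6   q5  q6 
(> = start, * = accepting)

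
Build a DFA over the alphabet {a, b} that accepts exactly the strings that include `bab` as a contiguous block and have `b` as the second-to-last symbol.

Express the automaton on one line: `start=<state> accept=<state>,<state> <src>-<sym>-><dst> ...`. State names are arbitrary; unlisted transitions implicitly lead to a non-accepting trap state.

start=s0 accept=s4,s5 s0-a->s0 s0-b->s1 s1-a->s2 s1-b->s1 s2-a->s0 s2-b->s3 s3-a->s4 s3-b->s5 s4-a->s6 s4-b->s3 s5-a->s4 s5-b->s5 s6-a->s6 s6-b->s3

Handle the two conditions separately and then intersect. The first has 4 states tracking whether and how much of `bab` has been seen; the second has 7 states tracking the last 2 symbols read. A product state is a pair (one from each), accepting exactly when both do. Minimizing collapses redundant product states.
7 states suffice.
        a   b  
>  s0   s0  s1 
   s1   s2  s1 
   s2   s0  s3 
   s3   s4  s5 
 * s4   s6  s3 
 * s5   s4  s5 
   s6   s6  s3 
(> = start, * = accepting)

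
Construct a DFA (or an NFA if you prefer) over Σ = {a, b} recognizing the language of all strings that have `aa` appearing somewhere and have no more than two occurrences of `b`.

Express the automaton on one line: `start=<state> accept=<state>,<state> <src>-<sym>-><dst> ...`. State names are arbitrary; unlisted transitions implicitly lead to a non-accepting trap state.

start=q0 accept=q3,q6,q9 q0-a->q1 q0-b->q2 q1-a->q3 q1-b->q2 q2-a->q4 q2-b->q5 q3-a->q3 q3-b->q6 q4-a->q6 q4-b->q5 q5-a->q7 q5-b->q8 q6-a->q6 q6-b->q9 q7-a->q9 q7-b->q8 q8-a->q8 q8-b->q8 q9-a->q9 q9-b->q8

Handle the two conditions separately and then intersect. One (3 states) tracks whether and how much of `aa` has been seen; the other (4 states) tracks the count of `b`s, saturating at 3. Each combined state is a pair, one component from each; accept when both components accept. After merging equivalent states the machine shrinks.
        a   b  
>  q0   q1  q2 
   q1   q3  q2 
   q2   q4  q5 
 * q3   q3  q6 
   q4   q6  q5 
   q5   q7  q8 
 * q6   q6  q9 
   q7   q9  q8 
   q8   q8  q8 
 * q9   q9  q8 
(> = start, * = accepting)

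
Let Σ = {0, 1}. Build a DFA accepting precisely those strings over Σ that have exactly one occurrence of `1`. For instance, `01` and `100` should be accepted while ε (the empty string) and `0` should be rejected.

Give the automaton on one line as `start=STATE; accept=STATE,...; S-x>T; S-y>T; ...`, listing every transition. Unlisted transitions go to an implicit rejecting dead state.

start=q0; accept=q1; q0-0>q0; q0-1>q1; q1-0>q1; q1-1>q2; q2-0>q2; q2-1>q2

Count `1`s, saturating at 2: state q0 means no `1` yet, q1 means one `1` seen, q2 means more than one. Each `1` increments (capped at q2); other symbols loop. Accept from {q1}.
        0   1  
>  q0   q0  q1 
 * q1   q1  q2 
   q2   q2  q2 
(> = start, * = accepting)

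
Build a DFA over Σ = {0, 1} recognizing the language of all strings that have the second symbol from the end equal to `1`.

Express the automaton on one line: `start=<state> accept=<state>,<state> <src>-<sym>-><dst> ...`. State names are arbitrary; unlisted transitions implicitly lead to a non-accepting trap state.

Because acceptance depends on a position counted from the end, the machine has to buffer the most recent 2 symbols. Make each state the string of the last up-to-2 symbols read; on input `x` shift the window left and append `x`. Accept when the buffered window has length 2 and begins with `1`.
        0   1  
>  q0   q1  q2 
   q1   q3  q4 
   q2   q5  q6 
   q3   q3  q4 
   q4   q5  q6 
 * q5   q3  q4 
 * q6   q5  q6 
(> = start, * = accepting)

start=q0 accept=q5,q6 q0-0->q1 q0-1->q2 q1-0->q3 q1-1->q4 q2-0->q5 q2-1->q6 q3-0->q3 q3-1->q4 q4-0->q5 q4-1->q6 q5-0->q3 q5-1->q4 q6-0->q5 q6-1->q6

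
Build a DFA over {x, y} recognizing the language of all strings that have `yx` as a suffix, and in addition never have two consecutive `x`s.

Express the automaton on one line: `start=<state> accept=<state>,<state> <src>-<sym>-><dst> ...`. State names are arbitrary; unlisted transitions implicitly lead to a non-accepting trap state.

start=q0 accept=q4 q0-x->q1 q0-y->q2 q1-x->q3 q1-y->q2 q2-x->q4 q2-y->q2 q3-x->q3 q3-y->q3 q4-x->q3 q4-y->q2

Handle the two conditions separately and then intersect. The first has 3 states tracking how much of the suffix `yx` has currently been matched; the second has 3 states tracking partial matches of the forbidden pattern `xx`. A product state is a pair (one from each), accepting exactly when both do. Equivalent product states are then merged.
        x   y  
>  q0   q1  q2 
   q1   q3  q2 
   q2   q4  q2 
   q3   q3  q3 
 * q4   q3  q2 
(> = start, * = accepting)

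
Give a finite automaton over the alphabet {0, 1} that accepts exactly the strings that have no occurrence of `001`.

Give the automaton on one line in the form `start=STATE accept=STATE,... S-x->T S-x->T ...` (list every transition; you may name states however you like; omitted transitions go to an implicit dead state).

Track partial matches of the forbidden pattern `001`. State s3 is a dead state reached once `001` has occurred; every other state accepts. s0 means no part of `001` is currently matched.
With 4 states:
        0   1  
>* s0   s1  s0 
 * s1   s2  s0 
 * s2   s2  s3 
   s3   s3  s3 
(> = start, * = accepting)

start=s0 accept=s0,s1,s2 s0-0->s1 s0-1->s0 s1-0->s2 s1-1->s0 s2-0->s2 s2-1->s3 s3-0->s3 s3-1->s3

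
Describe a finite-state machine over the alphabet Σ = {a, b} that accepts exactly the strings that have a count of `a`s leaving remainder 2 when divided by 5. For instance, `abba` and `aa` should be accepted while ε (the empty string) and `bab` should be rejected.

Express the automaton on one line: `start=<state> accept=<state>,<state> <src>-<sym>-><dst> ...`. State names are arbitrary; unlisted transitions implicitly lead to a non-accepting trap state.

start=q0 accept=q2 q0-a->q1 q0-b->q0 q1-a->q2 q1-b->q1 q2-a->q3 q2-b->q2 q3-a->q4 q3-b->q3 q4-a->q0 q4-b->q4

Keep the running count of `a`s modulo 5: each `a` advances along the cycle q0 → q1 → q2 → q3 → q4 → q0 while other symbols loop. Accept at q2.
        a   b  
>  q0   q1  q0 
   q1   q2  q1 
 * q2   q3  q2 
   q3   q4  q3 
   q4   q0  q4 
(> = start, * = accepting)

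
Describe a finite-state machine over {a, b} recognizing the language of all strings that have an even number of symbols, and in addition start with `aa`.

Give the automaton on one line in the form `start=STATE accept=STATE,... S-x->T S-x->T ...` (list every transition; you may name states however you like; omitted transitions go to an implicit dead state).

Build one automaton per condition and run them in lockstep. The first has 2 states tracking the input length modulo 2; the second has 4 states tracking whether the input so far still matches the prefix `aa`. A product state is a pair (one from each), accepting exactly when both do. Minimizing collapses redundant product states.
        a   b  
>  S0   S1  S2 
   S1   S3  S2 
   S2   S2  S2 
 * S3   S4  S4 
   S4   S3  S3 
(> = start, * = accepting)

start=S0 accept=S3 S0-a->S1 S0-b->S2 S1-a->S3 S1-b->S2 S2-a->S2 S2-b->S2 S3-a->S4 S3-b->S4 S4-a->S3 S4-b->S3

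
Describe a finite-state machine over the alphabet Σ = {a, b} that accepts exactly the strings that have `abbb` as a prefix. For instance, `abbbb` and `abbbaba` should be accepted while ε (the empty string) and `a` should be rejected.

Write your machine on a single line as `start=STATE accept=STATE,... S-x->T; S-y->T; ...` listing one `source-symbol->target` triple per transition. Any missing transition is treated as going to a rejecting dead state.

Walk along `abbb` while the input agrees: from S0 take `a` to S1, and so on. Any deviation drops to the rejecting sink S5. Once S4 is reached the prefix is confirmed and every continuation is accepted.
6 states suffice.
        a   b  
>  S0   S1  S5 
   S1   S5  S2 
   S2   S5  S3 
   S3   S5  S4 
 * S4   S4  S4 
   S5   S5  S5 
(> = start, * = accepting)

start=S0; accept=S4; S0-a->S1; S0-b->S5; S1-a->S5; S1-b->S2; S2-a->S5; S2-b->S3; S3-a->S5; S3-b->S4; S4-a->S4; S4-b->S4; S5-a->S5; S5-b->S5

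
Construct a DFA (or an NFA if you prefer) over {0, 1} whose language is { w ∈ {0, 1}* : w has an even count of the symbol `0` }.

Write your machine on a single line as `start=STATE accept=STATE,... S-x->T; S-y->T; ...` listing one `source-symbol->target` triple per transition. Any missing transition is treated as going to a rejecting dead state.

The only thing that matters is how many `0`s have appeared, reduced mod 2. Use one state per residue: q0 for 0, …, q1 for 1. Reading `0` moves to the next residue; anything else stays put. q0 is accepting.
With 2 states:
        0   1  
>* q0   q1  q0 
   q1   q0  q1 
(> = start, * = accepting)

start=q0; accept=q0; q0-0->q1; q0-1->q0; q1-0->q0; q1-1->q1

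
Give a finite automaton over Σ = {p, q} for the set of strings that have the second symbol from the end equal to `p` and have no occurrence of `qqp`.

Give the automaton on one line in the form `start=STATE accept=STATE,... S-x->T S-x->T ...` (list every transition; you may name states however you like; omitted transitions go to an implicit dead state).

start=s0 accept=s3,s4 s0-p->s1 s0-q->s2 s1-p->s3 s1-q->s4 s2-p->s5 s2-q->s6 s3-p->s3 s3-q->s4 s4-p->s5 s4-q->s6 s5-p->s3 s5-q->s4 s6-p->s7 s6-q->s6 s7-p->s8 s7-q->s9 s8-p->s8 s8-q->s9 s9-p->s7 s9-q->s10 s10-p->s7 s10-q->s10

Run two small machines in parallel and take their product. One (7 states) tracks the last 2 symbols read; the other (4 states) tracks partial matches of the forbidden pattern `qqp`. Each combined state is a pair, one component from each; accept when both components accept.
11 states suffice.
          p    q  
>  s0     s1   s2 
   s1     s3   s4 
   s2     s5   s6 
 * s3     s3   s4 
 * s4     s5   s6 
   s5     s3   s4 
   s6     s7   s6 
   s7     s8   s9 
   s8     s8   s9 
   s9     s7  s10 
   s10    s7  s10 
(> = start, * = accepting)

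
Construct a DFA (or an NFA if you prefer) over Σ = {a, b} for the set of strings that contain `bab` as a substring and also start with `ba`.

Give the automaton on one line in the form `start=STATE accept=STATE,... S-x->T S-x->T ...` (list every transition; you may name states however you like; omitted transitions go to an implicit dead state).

start=q0 accept=q7 q0-a->q1 q0-b->q2 q1-a->q1 q1-b->q3 q2-a->q4 q2-b->q3 q3-a->q5 q3-b->q3 q4-a->q6 q4-b->q7 q5-a->q1 q5-b->q8 q6-a->q6 q6-b->q9 q7-a->q7 q7-b->q7 q8-a->q8 q8-b->q8 q9-a->q4 q9-b->q9

Run two small machines in parallel and take their product. The first has 4 states tracking whether and how much of `bab` has been seen; the second has 4 states tracking whether the input so far still matches the prefix `ba`. A product state is a pair (one from each), accepting exactly when both do.
With 10 states:
        a   b  
>  q0   q1  q2 
   q1   q1  q3 
   q2   q4  q3 
   q3   q5  q3 
   q4   q6  q7 
   q5   q1  q8 
   q6   q6  q9 
 * q7   q7  q7 
   q8   q8  q8 
   q9   q4  q9 
(> = start, * = accepting)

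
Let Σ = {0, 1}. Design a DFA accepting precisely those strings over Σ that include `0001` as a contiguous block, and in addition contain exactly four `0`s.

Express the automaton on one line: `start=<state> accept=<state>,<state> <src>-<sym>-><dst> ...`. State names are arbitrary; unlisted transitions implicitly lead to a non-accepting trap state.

Handle the two conditions separately and then intersect. One (5 states) tracks whether and how much of `0001` has been seen; the other (6 states) tracks the count of `0`s, saturating at 5. Each combined state is a pair, one component from each; accept when both components accept. Minimizing collapses redundant product states.
11 states suffice.
          0    1  
>  q0     q1   q0 
   q1     q2   q3 
   q2     q4   q5 
   q3     q6   q3 
   q4     q7   q8 
   q5     q5   q5 
   q6     q9   q5 
   q7     q5  q10 
   q8    q10   q8 
   q9     q7   q5 
 * q10    q5  q10 
(> = start, * = accepting)

start=q0 accept=q10 q0-0->q1 q0-1->q0 q1-0->q2 q1-1->q3 q2-0->q4 q2-1->q5 q3-0->q6 q3-1->q3 q4-0->q7 q4-1->q8 q5-0->q5 q5-1->q5 q6-0->q9 q6-1->q5 q7-0->q5 q7-1->q10 q8-0->q10 q8-1->q8 q9-0->q7 q9-1->q5 q10-0->q5 q10-1->q10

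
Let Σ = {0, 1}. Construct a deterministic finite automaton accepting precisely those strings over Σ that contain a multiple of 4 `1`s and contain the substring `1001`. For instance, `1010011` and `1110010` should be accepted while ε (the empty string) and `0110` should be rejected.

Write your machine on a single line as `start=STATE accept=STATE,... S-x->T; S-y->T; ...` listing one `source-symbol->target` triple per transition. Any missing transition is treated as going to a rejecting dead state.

start=q0; accept=q16; q0-0->q0; q0-1->q1; q1-0->q2; q1-1->q3; q2-0->q4; q2-1->q3; q3-0->q5; q3-1->q6; q4-0->q7; q4-1->q8; q5-0->q9; q5-1->q6; q6-0->q10; q6-1->q11; q7-0->q7; q7-1->q3; q8-0->q8; q8-1->q12; q9-0->q13; q9-1->q12; q10-0->q14; q10-1->q11; q11-0->q15; q11-1->q1; q12-0->q12; q12-1->q16; q13-0->q13; q13-1->q6; q14-0->q17; q14-1->q16; q15-0->q18; q15-1->q1; q16-0->q16; q16-1->q19; q17-0->q17; q17-1->q11; q18-0->q0; q18-1->q19; q19-0->q19; q19-1->q8

Build one automaton per condition and run them in lockstep. One (4 states) tracks the count of `1`s modulo 4; the other (5 states) tracks whether and how much of `1001` has been seen. Each combined state is a pair, one component from each; accept when both components accept.
A 20-state machine:
          0    1  
>  q0     q0   q1 
   q1     q2   q3 
   q2     q4   q3 
   q3     q5   q6 
   q4     q7   q8 
   q5     q9   q6 
   q6    q10  q11 
   q7     q7   q3 
   q8     q8  q12 
   q9    q13  q12 
   q10   q14  q11 
   q11   q15   q1 
   q12   q12  q16 
   q13   q13   q6 
   q14   q17  q16 
   q15   q18   q1 
 * q16   q16  q19 
   q17   q17  q11 
   q18    q0  q19 
   q19   q19   q8 
(> = start, * = accepting)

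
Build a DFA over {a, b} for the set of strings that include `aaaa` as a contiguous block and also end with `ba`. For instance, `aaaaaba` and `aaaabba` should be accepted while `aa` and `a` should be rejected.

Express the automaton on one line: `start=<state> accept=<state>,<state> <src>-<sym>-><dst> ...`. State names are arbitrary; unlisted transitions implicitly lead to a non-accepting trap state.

Handle the two conditions separately and then intersect. The first has 5 states tracking whether and how much of `aaaa` has been seen; the second has 3 states tracking how much of the suffix `ba` has currently been matched. A product state is a pair (one from each), accepting exactly when both do. Equivalent product states are then merged.
7 states suffice.
        a   b  
>  S0   S1  S0 
   S1   S2  S0 
   S2   S3  S0 
   S3   S4  S0 
   S4   S4  S5 
   S5   S6  S5 
 * S6   S4  S5 
(> = start, * = accepting)

start=S0 accept=S6 S0-a->S1 S0-b->S0 S1-a->S2 S1-b->S0 S2-a->S3 S2-b->S0 S3-a->S4 S3-b->S0 S4-a->S4 S4-b->S5 S5-a->S6 S5-b->S5 S6-a->S4 S6-b->S5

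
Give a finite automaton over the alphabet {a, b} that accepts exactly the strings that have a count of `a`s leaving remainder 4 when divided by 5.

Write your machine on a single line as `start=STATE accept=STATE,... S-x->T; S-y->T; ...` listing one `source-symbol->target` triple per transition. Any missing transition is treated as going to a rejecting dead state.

Keep the running count of `a`s modulo 5: each `a` advances along the cycle s0 → s1 → s2 → s3 → s4 → s0 while other symbols loop. Accept at s4.
With 5 states:
        a   b  
>  s0   s1  s0 
   s1   s2  s1 
   s2   s3  s2 
   s3   s4  s3 
 * s4   s0  s4 
(> = start, * = accepting)

start=s0; accept=s4; s0-a->s1; s0-b->s0; s1-a->s2; s1-b->s1; s2-a->s3; s2-b->s2; s3-a->s4; s3-b->s3; s4-a->s0; s4-b->s4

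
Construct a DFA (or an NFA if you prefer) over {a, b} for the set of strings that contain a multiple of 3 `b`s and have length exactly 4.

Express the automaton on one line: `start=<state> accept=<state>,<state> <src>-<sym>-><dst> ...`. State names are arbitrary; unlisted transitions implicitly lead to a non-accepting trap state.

start=s0 accept=s9 s0-a->s1 s0-b->s2 s1-a->s3 s1-b->s4 s2-a->s4 s2-b->s5 s3-a->s6 s3-b->s7 s4-a->s7 s4-b->s8 s5-a->s8 s5-b->s6 s6-a->s9 s6-b->s7 s7-a->s7 s7-b->s7 s8-a->s7 s8-b->s9 s9-a->s7 s9-b->s7

Build one automaton per condition and run them in lockstep. The first has 3 states tracking the count of `b`s modulo 3; the second has 6 states tracking the input length, saturating at 5. A product state is a pair (one from each), accepting exactly when both do. Equivalent product states are then merged.
        a   b  
>  s0   s1  s2 
   s1   s3  s4 
   s2   s4  s5 
   s3   s6  s7 
   s4   s7  s8 
   s5   s8  s6 
   s6   s9  s7 
   s7   s7  s7 
   s8   s7  s9 
 * s9   s7  s7 
(> = start, * = accepting)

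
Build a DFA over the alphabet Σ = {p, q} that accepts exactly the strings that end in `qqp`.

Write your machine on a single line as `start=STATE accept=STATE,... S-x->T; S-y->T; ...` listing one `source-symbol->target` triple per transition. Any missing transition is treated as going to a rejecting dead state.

start=S0; accept=S3; S0-p->S0; S0-q->S1; S1-p->S0; S1-q->S2; S2-p->S3; S2-q->S2; S3-p->S0; S3-q->S1

Remember how much of `qqp` the current input suffix matches. State S0 means no match yet; S1 means the last symbol is `q`; S2 means the last 2 symbols are `qq`; S3 means the last 3 symbols are `qqp`. Only S3 accepts. On a mismatch, fall back to the longest proper suffix that is still a prefix of `qqp`.
        p   q  
>  S0   S0  S1 
   S1   S0  S2 
   S2   S3  S2 
 * S3   S0  S1 
(> = start, * = accepting)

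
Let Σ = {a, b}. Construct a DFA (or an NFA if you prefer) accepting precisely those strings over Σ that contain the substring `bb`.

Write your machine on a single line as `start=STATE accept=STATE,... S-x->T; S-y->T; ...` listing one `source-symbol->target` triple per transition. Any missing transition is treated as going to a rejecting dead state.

start=q0; accept=q2; q0-a->q0; q0-b->q1; q1-a->q0; q1-b->q2; q2-a->q2; q2-b->q2

States q0..q1 record the length of the longest prefix of `bb` that matches the current input suffix. Reaching q2 means `bb` has been seen, and we stay there forever. Accept from q2.
        a   b  
>  q0   q0  q1 
   q1   q0  q2 
 * q2   q2  q2 
(> = start, * = accepting)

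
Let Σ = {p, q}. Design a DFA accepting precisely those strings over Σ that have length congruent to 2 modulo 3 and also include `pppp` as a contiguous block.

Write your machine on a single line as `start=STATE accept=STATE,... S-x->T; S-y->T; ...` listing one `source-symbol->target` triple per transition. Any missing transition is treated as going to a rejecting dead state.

start=s0; accept=s12; s0-p->s1; s0-q->s2; s1-p->s3; s1-q->s4; s2-p->s5; s2-q->s4; s3-p->s6; s3-q->s0; s4-p->s7; s4-q->s0; s5-p->s8; s5-q->s0; s6-p->s9; s6-q->s2; s7-p->s10; s7-q->s2; s8-p->s11; s8-q->s2; s9-p->s12; s9-q->s12; s10-p->s13; s10-q->s4; s11-p->s12; s11-q->s4; s12-p->s14; s12-q->s14; s13-p->s14; s13-q->s0; s14-p->s9; s14-q->s9

Handle the two conditions separately and then intersect. One (3 states) tracks the input length modulo 3; the other (5 states) tracks whether and how much of `pppp` has been seen. Each combined state is a pair, one component from each; accept when both components accept.
15 states suffice.
          p    q  
>  s0     s1   s2 
   s1     s3   s4 
   s2     s5   s4 
   s3     s6   s0 
   s4     s7   s0 
   s5     s8   s0 
   s6     s9   s2 
   s7    s10   s2 
   s8    s11   s2 
   s9    s12  s12 
   s10   s13   s4 
   s11   s12   s4 
 * s12   s14  s14 
   s13   s14   s0 
   s14    s9   s9 
(> = start, * = accepting)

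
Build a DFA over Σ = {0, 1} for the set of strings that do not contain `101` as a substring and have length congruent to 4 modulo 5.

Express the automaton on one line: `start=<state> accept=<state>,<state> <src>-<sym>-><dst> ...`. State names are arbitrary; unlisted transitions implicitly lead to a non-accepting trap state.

Run two small machines in parallel and take their product. The first has 4 states tracking partial matches of the forbidden pattern `101`; the second has 5 states tracking the input length modulo 5. A product state is a pair (one from each), accepting exactly when both do. Equivalent product states are then merged.
16 states suffice.
          0    1  
>  S0     S1   S2 
   S1     S3   S4 
   S2     S5   S4 
   S3     S6   S7 
   S4     S8   S7 
   S5     S6   S9 
   S6    S10  S11 
   S7    S12  S11 
   S8    S10   S9 
   S9     S9   S9 
 * S10    S0  S13 
 * S11   S14  S13 
 * S12    S0   S9 
   S13   S15   S2 
   S14    S1   S9 
   S15    S3   S9 
(> = start, * = accepting)

start=S0 accept=S10,S11,S12 S0-0->S1 S0-1->S2 S1-0->S3 S1-1->S4 S2-0->S5 S2-1->S4 S3-0->S6 S3-1->S7 S4-0->S8 S4-1->S7 S5-0->S6 S5-1->S9 S6-0->S10 S6-1->S11 S7-0->S12 S7-1->S11 S8-0->S10 S8-1->S9 S9-0->S9 S9-1->S9 S10-0->S0 S10-1->S13 S11-0->S14 S11-1->S13 S12-0->S0 S12-1->S9 S13-0->S15 S13-1->S2 S14-0->S1 S14-1->S9 S15-0->S3 S15-1->S9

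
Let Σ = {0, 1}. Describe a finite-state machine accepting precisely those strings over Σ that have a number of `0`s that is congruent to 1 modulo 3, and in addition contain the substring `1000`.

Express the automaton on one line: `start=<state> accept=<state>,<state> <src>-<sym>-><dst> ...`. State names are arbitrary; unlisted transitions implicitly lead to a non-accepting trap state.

start=s0 accept=s13 s0-0->s1 s0-1->s2 s1-0->s3 s1-1->s4 s2-0->s5 s2-1->s2 s3-0->s0 s3-1->s6 s4-0->s7 s4-1->s4 s5-0->s8 s5-1->s4 s6-0->s9 s6-1->s6 s7-0->s10 s7-1->s6 s8-0->s11 s8-1->s6 s9-0->s12 s9-1->s2 s10-0->s13 s10-1->s2 s11-0->s13 s11-1->s11 s12-0->s14 s12-1->s4 s13-0->s14 s13-1->s13 s14-0->s11 s14-1->s14

Run two small machines in parallel and take their product. The first has 3 states tracking the count of `0`s modulo 3; the second has 5 states tracking whether and how much of `1000` has been seen. A product state is a pair (one from each), accepting exactly when both do.
15 states suffice.
          0    1  
>  s0     s1   s2 
   s1     s3   s4 
   s2     s5   s2 
   s3     s0   s6 
   s4     s7   s4 
   s5     s8   s4 
   s6     s9   s6 
   s7    s10   s6 
   s8    s11   s6 
   s9    s12   s2 
   s10   s13   s2 
   s11   s13  s11 
   s12   s14   s4 
 * s13   s14  s13 
   s14   s11  s14 
(> = start, * = accepting)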